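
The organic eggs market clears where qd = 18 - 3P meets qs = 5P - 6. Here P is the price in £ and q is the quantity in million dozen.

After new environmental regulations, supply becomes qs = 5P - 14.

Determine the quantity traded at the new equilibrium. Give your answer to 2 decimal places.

Original equilibrium: 18 - 3P = 5P - 6 gives 24 = 8P, so P = 3 and q = 9.
After the shift, demand is qd = 18 - 3P and supply is qs = 5P - 14.
Equate the new curves: 18 - 3P = 5P - 14, giving 32 = 8P, P = 4, q = 6.

6.00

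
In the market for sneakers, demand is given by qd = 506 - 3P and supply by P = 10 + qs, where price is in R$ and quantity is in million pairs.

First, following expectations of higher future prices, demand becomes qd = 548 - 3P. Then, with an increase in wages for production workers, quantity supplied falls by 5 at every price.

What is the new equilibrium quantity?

Initially, 506 - 3P = P - 10, so 516 = 4P and P = 129, q = 119.
After the shift, demand is qd = 548 - 3P and supply is qs = P - 15.
Setting them equal: 548 - 3P = P - 15 → 563 = 4P, so P = 140.75 and q = 125.75.

125.75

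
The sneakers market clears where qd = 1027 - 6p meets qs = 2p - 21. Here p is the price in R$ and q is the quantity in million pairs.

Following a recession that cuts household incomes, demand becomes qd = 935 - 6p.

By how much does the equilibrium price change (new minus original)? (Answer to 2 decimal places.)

Before the shock: 1027 - 6p = 2p - 21 ⇒ 1048 = 8p ⇒ p = 131, q = 241.
After the shift, demand is qd = 935 - 6p and supply is qs = 2p - 21.
New equilibrium: 935 - 6p = 2p - 21 ⇒ 956 = 8p ⇒ p = 119.5, q = 218.
Δp = 119.5 − 131 = -11.50.

-11.50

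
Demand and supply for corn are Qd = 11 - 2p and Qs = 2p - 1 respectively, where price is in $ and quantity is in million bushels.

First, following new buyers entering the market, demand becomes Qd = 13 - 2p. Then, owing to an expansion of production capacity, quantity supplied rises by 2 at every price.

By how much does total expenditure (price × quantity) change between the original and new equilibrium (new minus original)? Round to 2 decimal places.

Solve the original market: 11 - 2p = 2p - 1, hence p = 3 and Q = 5.
The shock moves the curves to Qd = 13 - 2p and Qs = 2p + 1.
Equate the new curves: 13 - 2p = 2p + 1, giving 12 = 4p, p = 3, Q = 7.
Expenditure moves from 3×5 = 15 to 3×7 = 21; change = +6.00.

+6.00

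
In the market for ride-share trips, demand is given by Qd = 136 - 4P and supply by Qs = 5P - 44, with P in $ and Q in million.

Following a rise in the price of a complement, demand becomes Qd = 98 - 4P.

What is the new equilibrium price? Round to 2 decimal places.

Before the shock: 136 - 4P = 5P - 44 ⇒ 180 = 9P ⇒ P = 20, Q = 56.
After the shift, demand is Qd = 98 - 4P and supply is Qs = 5P - 44.
Clearing the new market: 98 - 4P = 5P - 44, so P = 142/9 ≈ 15.7778 and Q = 314/9 ≈ 34.8889.

15.78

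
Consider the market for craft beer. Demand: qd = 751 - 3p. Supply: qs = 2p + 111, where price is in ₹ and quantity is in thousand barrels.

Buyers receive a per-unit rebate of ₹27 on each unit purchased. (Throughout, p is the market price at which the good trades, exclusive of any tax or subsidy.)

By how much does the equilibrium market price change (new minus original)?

Solve the original market: 751 - 3p = 2p + 111, hence p = 128 and q = 367.
Since buyers' out-of-pocket price is the market price minus the rebate, the effective demand curve becomes qd = 832 - 3p.
Setting them equal: 832 - 3p = 2p + 111 → 721 = 5p, so p = 144.2 and q = 399.4.
Δp = 144.2 − 128 = +16.2.

+16.2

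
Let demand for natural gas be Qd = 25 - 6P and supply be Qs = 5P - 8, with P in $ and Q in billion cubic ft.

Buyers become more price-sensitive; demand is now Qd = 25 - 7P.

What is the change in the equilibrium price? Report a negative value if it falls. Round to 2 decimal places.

Original equilibrium: 25 - 6P = 5P - 8 gives 33 = 11P, so P = 3 and Q = 7.
With the change applied: demand Qd = 25 - 7P, supply Qs = 5P - 8.
Setting them equal: 25 - 7P = 5P - 8 → 33 = 12P, so P = 2.75 and Q = 5.75.
ΔP = 2.75 − 3 = -0.25.

-0.25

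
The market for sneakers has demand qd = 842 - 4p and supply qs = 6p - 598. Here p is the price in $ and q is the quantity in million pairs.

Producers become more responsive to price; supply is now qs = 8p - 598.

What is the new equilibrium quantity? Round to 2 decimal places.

362.00

Before the shock: 842 - 4p = 6p - 598 ⇒ 1440 = 10p ⇒ p = 144, q = 266.
After the shift, demand is qd = 842 - 4p and supply is qs = 8p - 598.
New equilibrium: 842 - 4p = 8p - 598 ⇒ 1440 = 12p ⇒ p = 120, q = 362.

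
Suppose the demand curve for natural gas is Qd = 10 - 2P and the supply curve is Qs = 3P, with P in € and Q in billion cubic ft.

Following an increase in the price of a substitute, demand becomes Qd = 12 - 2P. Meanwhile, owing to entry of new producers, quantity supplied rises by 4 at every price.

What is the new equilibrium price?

Original equilibrium: 10 - 2P = 3P gives 10 = 5P, so P = 2 and Q = 6.
The shock moves the curves to Qd = 12 - 2P and Qs = 3P + 4.
Setting them equal: 12 - 2P = 3P + 4 → 8 = 5P, so P = 1.6 and Q = 8.8.

1.6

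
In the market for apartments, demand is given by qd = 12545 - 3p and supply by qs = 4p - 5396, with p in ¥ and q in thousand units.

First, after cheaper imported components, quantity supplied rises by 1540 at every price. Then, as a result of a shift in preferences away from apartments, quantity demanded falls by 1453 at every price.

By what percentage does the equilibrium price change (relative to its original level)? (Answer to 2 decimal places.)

Original equilibrium: 12545 - 3p = 4p - 5396 gives 17941 = 7p, so p = 2563 and q = 4856.
After the shift, demand is qd = 11092 - 3p and supply is qs = 4p - 3856.
Setting them equal: 11092 - 3p = 4p - 3856 → 14948 = 7p, so p = 14948/7 ≈ 2135.4286 and q = 32800/7 ≈ 4685.7143.
%Δp = (2135.4286 − 2563) / 2563 × 100 = -16.68%.

-16.68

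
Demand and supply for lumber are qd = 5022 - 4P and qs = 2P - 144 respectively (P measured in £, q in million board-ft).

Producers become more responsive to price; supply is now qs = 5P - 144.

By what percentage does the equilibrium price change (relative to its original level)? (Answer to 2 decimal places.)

Initially, 5022 - 4P = 2P - 144, so 5166 = 6P and P = 861, q = 1578.
With the change applied: demand qd = 5022 - 4P, supply qs = 5P - 144.
New equilibrium: 5022 - 4P = 5P - 144 ⇒ 5166 = 9P ⇒ P = 574, q = 2726.
%ΔP = (574 − 861) / 861 × 100 = -33.33%.

-33.33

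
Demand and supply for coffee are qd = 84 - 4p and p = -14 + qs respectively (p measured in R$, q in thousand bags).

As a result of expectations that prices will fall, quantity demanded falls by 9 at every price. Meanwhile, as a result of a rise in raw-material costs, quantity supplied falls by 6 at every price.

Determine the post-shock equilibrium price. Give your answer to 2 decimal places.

Solve the original market: 84 - 4p = p + 14, hence p = 14 and q = 28.
The shock moves the curves to qd = 75 - 4p and qs = p + 8.
Setting them equal: 75 - 4p = p + 8 → 67 = 5p, so p = 13.4 and q = 21.4.

13.40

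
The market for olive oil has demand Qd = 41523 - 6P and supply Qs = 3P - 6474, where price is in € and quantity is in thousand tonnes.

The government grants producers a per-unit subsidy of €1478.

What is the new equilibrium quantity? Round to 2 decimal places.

Original equilibrium: 41523 - 6P = 3P - 6474 gives 47997 = 9P, so P = 5333 and Q = 9525.
Since sellers receive the price plus the subsidy, the effective supply curve becomes Qs = 3P - 2040.
Clearing the new market: 41523 - 6P = 3P - 2040, so P = 14521/3 ≈ 4840.3333 and Q = 12481.

12481.00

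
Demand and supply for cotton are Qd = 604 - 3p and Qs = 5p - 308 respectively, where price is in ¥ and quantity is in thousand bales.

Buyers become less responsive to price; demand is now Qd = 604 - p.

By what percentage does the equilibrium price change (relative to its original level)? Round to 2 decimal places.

Before the shock: 604 - 3p = 5p - 308 ⇒ 912 = 8p ⇒ p = 114, Q = 262.
With the change applied: demand Qd = 604 - p, supply Qs = 5p - 308.
Equate the new curves: 604 - p = 5p - 308, giving 912 = 6p, p = 152, Q = 452.
%Δp = (152 − 114) / 114 × 100 = +33.33%.

+33.33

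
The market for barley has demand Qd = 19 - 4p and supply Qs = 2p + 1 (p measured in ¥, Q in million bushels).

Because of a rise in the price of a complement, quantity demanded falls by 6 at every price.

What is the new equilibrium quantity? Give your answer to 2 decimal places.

5.00

Before the shock: 19 - 4p = 2p + 1 ⇒ 18 = 6p ⇒ p = 3, Q = 7.
With the change applied: demand Qd = 13 - 4p, supply Qs = 2p + 1.
Setting them equal: 13 - 4p = 2p + 1 → 12 = 6p, so p = 2 and Q = 5.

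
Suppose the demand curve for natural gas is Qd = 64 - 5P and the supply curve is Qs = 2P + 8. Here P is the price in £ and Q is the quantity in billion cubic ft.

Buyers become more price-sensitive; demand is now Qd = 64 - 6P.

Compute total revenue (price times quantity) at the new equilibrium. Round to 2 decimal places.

154.00

Solve the original market: 64 - 5P = 2P + 8, hence P = 8 and Q = 24.
With the change applied: demand Qd = 64 - 6P, supply Qs = 2P + 8.
New equilibrium: 64 - 6P = 2P + 8 ⇒ 56 = 8P ⇒ P = 7, Q = 22.
New expenditure = 7 × 22 = 154.00.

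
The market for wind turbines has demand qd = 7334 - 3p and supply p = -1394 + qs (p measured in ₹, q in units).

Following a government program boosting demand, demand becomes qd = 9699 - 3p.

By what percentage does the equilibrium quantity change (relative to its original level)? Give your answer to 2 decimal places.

+20.54

Original equilibrium: 7334 - 3p = p + 1394 gives 5940 = 4p, so p = 1485 and q = 2879.
The new curves are qd = 9699 - 3p (demand) and qs = p + 1394 (supply).
New equilibrium: 9699 - 3p = p + 1394 ⇒ 8305 = 4p ⇒ p = 2076.25, q = 3470.25.
%Δq = (3470.25 − 2879) / 2879 × 100 = +20.54%.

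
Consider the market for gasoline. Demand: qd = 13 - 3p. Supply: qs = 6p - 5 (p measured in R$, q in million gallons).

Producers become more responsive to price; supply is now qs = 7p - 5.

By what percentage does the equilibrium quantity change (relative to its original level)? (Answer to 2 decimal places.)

+8.57

Solve the original market: 13 - 3p = 6p - 5, hence p = 2 and q = 7.
The new curves are qd = 13 - 3p (demand) and qs = 7p - 5 (supply).
Clearing the new market: 13 - 3p = 7p - 5, so p = 1.8 and q = 7.6.
%Δq = (7.6 − 7) / 7 × 100 = +8.57%.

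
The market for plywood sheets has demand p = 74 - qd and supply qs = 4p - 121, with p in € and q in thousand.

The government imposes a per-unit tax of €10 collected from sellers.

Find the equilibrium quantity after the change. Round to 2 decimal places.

27.00

Original equilibrium: 74 - p = 4p - 121 gives 195 = 5p, so p = 39 and q = 35.
Since sellers keep the price net of the tax, the effective supply curve becomes qs = 4p - 161.
New equilibrium: 74 - p = 4p - 161 ⇒ 235 = 5p ⇒ p = 47, q = 27.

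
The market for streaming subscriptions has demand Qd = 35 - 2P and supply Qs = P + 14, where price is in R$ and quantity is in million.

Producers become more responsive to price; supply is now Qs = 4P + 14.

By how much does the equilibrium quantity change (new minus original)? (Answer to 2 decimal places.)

+7.00

Initially, 35 - 2P = P + 14, so 21 = 3P and P = 7, Q = 21.
The new curves are Qd = 35 - 2P (demand) and Qs = 4P + 14 (supply).
Clearing the new market: 35 - 2P = 4P + 14, so P = 3.5 and Q = 28.
ΔQ = 28 − 21 = +7.00.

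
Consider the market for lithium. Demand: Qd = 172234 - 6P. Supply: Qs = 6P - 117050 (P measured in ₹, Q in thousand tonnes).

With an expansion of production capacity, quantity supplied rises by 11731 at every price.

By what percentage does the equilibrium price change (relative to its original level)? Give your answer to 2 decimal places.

Solve the original market: 172234 - 6P = 6P - 117050, hence P = 24107 and Q = 27592.
The new curves are Qd = 172234 - 6P (demand) and Qs = 6P - 105319 (supply).
New equilibrium: 172234 - 6P = 6P - 105319 ⇒ 277553 = 12P ⇒ P = 277553/12 ≈ 23129.4167, Q = 33457.5.
%ΔP = (23129.4167 − 24107) / 24107 × 100 = -4.06%.

-4.06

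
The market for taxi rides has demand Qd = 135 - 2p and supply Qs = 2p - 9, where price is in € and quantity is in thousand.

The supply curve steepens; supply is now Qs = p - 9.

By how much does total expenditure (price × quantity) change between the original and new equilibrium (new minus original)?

Solve the original market: 135 - 2p = 2p - 9, hence p = 36 and Q = 63.
With the change applied: demand Qd = 135 - 2p, supply Qs = p - 9.
New equilibrium: 135 - 2p = p - 9 ⇒ 144 = 3p ⇒ p = 48, Q = 39.
Expenditure moves from 36×63 = 2268 to 48×39 = 1872; change = -396.

-396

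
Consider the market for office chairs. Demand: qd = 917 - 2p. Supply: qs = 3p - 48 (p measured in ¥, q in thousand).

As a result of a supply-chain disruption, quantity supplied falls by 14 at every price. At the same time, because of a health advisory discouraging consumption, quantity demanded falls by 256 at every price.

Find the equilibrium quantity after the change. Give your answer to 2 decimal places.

371.80

Initially, 917 - 2p = 3p - 48, so 965 = 5p and p = 193, q = 531.
With the change applied: demand qd = 661 - 2p, supply qs = 3p - 62.
New equilibrium: 661 - 2p = 3p - 62 ⇒ 723 = 5p ⇒ p = 144.6, q = 371.8.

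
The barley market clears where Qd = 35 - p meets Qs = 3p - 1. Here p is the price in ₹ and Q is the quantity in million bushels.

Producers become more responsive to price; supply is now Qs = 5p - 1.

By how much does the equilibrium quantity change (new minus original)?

Solve the original market: 35 - p = 3p - 1, hence p = 9 and Q = 26.
After the shift, demand is Qd = 35 - p and supply is Qs = 5p - 1.
Setting them equal: 35 - p = 5p - 1 → 36 = 6p, so p = 6 and Q = 29.
ΔQ = 29 − 26 = +3.

+3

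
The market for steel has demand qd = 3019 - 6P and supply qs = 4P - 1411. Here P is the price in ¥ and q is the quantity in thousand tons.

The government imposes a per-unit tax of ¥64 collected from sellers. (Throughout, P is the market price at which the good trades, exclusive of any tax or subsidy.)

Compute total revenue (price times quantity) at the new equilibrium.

Before the shock: 3019 - 6P = 4P - 1411 ⇒ 4430 = 10P ⇒ P = 443, q = 361.
Since sellers keep the price net of the tax, the effective supply curve becomes qs = 4P - 1667.
Equate the new curves: 3019 - 6P = 4P - 1667, giving 4686 = 10P, P = 468.6, q = 207.4.
New expenditure = 468.6 × 207.4 = 97187.64.

97187.64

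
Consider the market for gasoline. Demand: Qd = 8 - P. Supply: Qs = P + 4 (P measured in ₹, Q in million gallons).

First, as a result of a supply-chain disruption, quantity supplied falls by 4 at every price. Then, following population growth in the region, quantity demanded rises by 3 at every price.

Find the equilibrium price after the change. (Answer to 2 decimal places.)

5.50

Solve the original market: 8 - P = P + 4, hence P = 2 and Q = 6.
After the shift, demand is Qd = 11 - P and supply is Qs = P.
New equilibrium: 11 - P = P ⇒ 11 = 2P ⇒ P = 5.5, Q = 5.5.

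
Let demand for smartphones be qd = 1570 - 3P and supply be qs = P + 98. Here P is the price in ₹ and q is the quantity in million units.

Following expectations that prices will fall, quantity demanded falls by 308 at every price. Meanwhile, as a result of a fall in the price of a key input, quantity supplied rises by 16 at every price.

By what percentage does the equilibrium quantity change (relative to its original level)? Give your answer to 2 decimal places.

Original equilibrium: 1570 - 3P = P + 98 gives 1472 = 4P, so P = 368 and q = 466.
After the shift, demand is qd = 1262 - 3P and supply is qs = P + 114.
Clearing the new market: 1262 - 3P = P + 114, so P = 287 and q = 401.
%Δq = (401 − 466) / 466 × 100 = -13.95%.

-13.95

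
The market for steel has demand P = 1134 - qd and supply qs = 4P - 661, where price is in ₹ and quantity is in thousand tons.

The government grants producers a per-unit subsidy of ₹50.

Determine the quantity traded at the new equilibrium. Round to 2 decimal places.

815.00

Original equilibrium: 1134 - P = 4P - 661 gives 1795 = 5P, so P = 359 and q = 775.
Since sellers receive the price plus the subsidy, the effective supply curve becomes qs = 4P - 461.
Setting them equal: 1134 - P = 4P - 461 → 1595 = 5P, so P = 319 and q = 815.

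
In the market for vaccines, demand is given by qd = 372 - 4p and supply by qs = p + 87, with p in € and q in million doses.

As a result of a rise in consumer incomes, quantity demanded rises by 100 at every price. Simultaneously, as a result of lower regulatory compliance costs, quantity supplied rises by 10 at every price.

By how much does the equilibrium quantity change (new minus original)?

Initially, 372 - 4p = p + 87, so 285 = 5p and p = 57, q = 144.
The shock moves the curves to qd = 472 - 4p and qs = p + 97.
Setting them equal: 472 - 4p = p + 97 → 375 = 5p, so p = 75 and q = 172.
Δq = 172 − 144 = +28.

+28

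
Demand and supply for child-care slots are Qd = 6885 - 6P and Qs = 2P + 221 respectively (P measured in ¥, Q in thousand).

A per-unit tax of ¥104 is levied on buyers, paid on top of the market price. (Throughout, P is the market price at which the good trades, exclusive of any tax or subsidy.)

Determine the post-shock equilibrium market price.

755

Solve the original market: 6885 - 6P = 2P + 221, hence P = 833 and Q = 1887.
Since buyers pay the price plus the tax, the effective demand curve becomes Qd = 6261 - 6P.
Setting them equal: 6261 - 6P = 2P + 221 → 6040 = 8P, so P = 755 and Q = 1731.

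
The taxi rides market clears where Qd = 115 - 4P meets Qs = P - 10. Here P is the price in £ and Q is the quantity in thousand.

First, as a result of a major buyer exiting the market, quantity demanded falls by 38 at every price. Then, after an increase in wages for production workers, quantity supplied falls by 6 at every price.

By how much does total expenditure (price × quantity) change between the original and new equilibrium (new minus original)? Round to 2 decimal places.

-326.64

Before the shock: 115 - 4P = P - 10 ⇒ 125 = 5P ⇒ P = 25, Q = 15.
With the change applied: demand Qd = 77 - 4P, supply Qs = P - 16.
Equate the new curves: 77 - 4P = P - 16, giving 93 = 5P, P = 18.6, Q = 2.6.
Expenditure moves from 25×15 = 375 to 18.6×2.6 = 48.36; change = -326.64.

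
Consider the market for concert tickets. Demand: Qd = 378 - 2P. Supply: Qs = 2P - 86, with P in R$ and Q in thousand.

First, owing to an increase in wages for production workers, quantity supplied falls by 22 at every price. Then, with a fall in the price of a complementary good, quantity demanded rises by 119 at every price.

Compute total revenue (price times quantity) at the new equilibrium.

Original equilibrium: 378 - 2P = 2P - 86 gives 464 = 4P, so P = 116 and Q = 146.
With the change applied: demand Qd = 497 - 2P, supply Qs = 2P - 108.
Setting them equal: 497 - 2P = 2P - 108 → 605 = 4P, so P = 151.25 and Q = 194.5.
New expenditure = 151.25 × 194.5 = 29418.125.

29418.125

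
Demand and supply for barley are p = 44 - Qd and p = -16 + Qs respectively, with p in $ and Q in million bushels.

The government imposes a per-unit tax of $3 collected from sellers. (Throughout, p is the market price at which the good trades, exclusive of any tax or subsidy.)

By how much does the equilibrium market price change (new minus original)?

Original equilibrium: 44 - p = p + 16 gives 28 = 2p, so p = 14 and Q = 30.
Since sellers keep the price net of the tax, the effective supply curve becomes Qs = p + 13.
Setting them equal: 44 - p = p + 13 → 31 = 2p, so p = 15.5 and Q = 28.5.
Δp = 15.5 − 14 = +1.5.

+1.5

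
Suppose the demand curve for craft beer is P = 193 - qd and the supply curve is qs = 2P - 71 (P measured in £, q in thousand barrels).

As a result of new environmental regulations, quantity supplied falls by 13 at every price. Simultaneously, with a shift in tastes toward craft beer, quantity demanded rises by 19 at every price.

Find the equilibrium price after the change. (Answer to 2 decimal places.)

Before the shock: 193 - P = 2P - 71 ⇒ 264 = 3P ⇒ P = 88, q = 105.
After the shift, demand is qd = 212 - P and supply is qs = 2P - 84.
New equilibrium: 212 - P = 2P - 84 ⇒ 296 = 3P ⇒ P = 296/3 ≈ 98.6667, q = 340/3 ≈ 113.3333.

98.67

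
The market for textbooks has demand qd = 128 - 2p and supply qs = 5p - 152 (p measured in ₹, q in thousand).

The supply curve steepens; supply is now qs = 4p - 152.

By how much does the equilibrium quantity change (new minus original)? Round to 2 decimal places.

-13.33

Before the shock: 128 - 2p = 5p - 152 ⇒ 280 = 7p ⇒ p = 40, q = 48.
With the change applied: demand qd = 128 - 2p, supply qs = 4p - 152.
New equilibrium: 128 - 2p = 4p - 152 ⇒ 280 = 6p ⇒ p = 140/3 ≈ 46.6667, q = 104/3 ≈ 34.6667.
Δq = 34.6667 − 48 = -13.33.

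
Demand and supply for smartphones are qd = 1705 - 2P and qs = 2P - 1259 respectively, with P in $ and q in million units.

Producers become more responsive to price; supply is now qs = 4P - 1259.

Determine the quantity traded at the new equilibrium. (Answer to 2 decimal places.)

717.00

Initially, 1705 - 2P = 2P - 1259, so 2964 = 4P and P = 741, q = 223.
After the shift, demand is qd = 1705 - 2P and supply is qs = 4P - 1259.
Clearing the new market: 1705 - 2P = 4P - 1259, so P = 494 and q = 717.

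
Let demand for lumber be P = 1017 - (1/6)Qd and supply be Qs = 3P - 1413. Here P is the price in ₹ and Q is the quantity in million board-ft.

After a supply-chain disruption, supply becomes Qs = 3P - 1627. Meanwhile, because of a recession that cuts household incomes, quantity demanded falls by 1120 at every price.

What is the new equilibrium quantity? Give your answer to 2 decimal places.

Original equilibrium: 6102 - 6P = 3P - 1413 gives 7515 = 9P, so P = 835 and Q = 1092.
The shock moves the curves to Qd = 4982 - 6P and Qs = 3P - 1627.
New equilibrium: 4982 - 6P = 3P - 1627 ⇒ 6609 = 9P ⇒ P = 2203/3 ≈ 734.3333, Q = 576.

576.00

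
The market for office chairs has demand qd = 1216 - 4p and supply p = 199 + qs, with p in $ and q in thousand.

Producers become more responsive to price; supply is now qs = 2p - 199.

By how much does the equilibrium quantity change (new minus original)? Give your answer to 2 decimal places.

Initially, 1216 - 4p = p - 199, so 1415 = 5p and p = 283, q = 84.
After the shift, demand is qd = 1216 - 4p and supply is qs = 2p - 199.
Equate the new curves: 1216 - 4p = 2p - 199, giving 1415 = 6p, p = 1415/6 ≈ 235.8333, q = 818/3 ≈ 272.6667.
Δq = 272.6667 − 84 = +188.67.

+188.67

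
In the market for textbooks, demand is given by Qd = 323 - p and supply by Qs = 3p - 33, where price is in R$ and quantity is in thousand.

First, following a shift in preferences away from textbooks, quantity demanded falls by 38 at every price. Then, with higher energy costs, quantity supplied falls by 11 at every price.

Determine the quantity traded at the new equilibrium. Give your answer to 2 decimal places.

Initially, 323 - p = 3p - 33, so 356 = 4p and p = 89, Q = 234.
After the shift, demand is Qd = 285 - p and supply is Qs = 3p - 44.
Clearing the new market: 285 - p = 3p - 44, so p = 82.25 and Q = 202.75.

202.75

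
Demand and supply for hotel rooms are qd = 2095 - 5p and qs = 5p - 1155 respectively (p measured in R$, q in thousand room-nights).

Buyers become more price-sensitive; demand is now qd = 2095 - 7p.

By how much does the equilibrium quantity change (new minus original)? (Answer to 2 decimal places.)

-270.83

Before the shock: 2095 - 5p = 5p - 1155 ⇒ 3250 = 10p ⇒ p = 325, q = 470.
The new curves are qd = 2095 - 7p (demand) and qs = 5p - 1155 (supply).
Clearing the new market: 2095 - 7p = 5p - 1155, so p = 1625/6 ≈ 270.8333 and q = 1195/6 ≈ 199.1667.
Δq = 199.1667 − 470 = -270.83.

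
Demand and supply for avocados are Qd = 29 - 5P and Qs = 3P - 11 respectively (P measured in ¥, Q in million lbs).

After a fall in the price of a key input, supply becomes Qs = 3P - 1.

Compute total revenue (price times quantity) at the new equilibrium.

Solve the original market: 29 - 5P = 3P - 11, hence P = 5 and Q = 4.
With the change applied: demand Qd = 29 - 5P, supply Qs = 3P - 1.
New equilibrium: 29 - 5P = 3P - 1 ⇒ 30 = 8P ⇒ P = 3.75, Q = 10.25.
New expenditure = 3.75 × 10.25 = 38.4375.

38.4375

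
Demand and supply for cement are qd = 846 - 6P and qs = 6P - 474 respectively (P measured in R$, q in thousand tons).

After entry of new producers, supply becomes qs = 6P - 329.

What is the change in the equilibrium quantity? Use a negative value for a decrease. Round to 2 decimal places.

+72.50

Original equilibrium: 846 - 6P = 6P - 474 gives 1320 = 12P, so P = 110 and q = 186.
After the shift, demand is qd = 846 - 6P and supply is qs = 6P - 329.
New equilibrium: 846 - 6P = 6P - 329 ⇒ 1175 = 12P ⇒ P = 1175/12 ≈ 97.9167, q = 258.5.
Δq = 258.5 − 186 = +72.50.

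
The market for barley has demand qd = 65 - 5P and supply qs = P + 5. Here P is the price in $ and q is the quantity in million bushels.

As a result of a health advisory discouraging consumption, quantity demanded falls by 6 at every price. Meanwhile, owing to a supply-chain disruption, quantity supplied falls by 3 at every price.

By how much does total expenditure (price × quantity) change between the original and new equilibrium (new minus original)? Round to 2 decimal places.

-40.75

Initially, 65 - 5P = P + 5, so 60 = 6P and P = 10, q = 15.
The new curves are qd = 59 - 5P (demand) and qs = P + 2 (supply).
Clearing the new market: 59 - 5P = P + 2, so P = 9.5 and q = 11.5.
Expenditure moves from 10×15 = 150 to 9.5×11.5 = 109.25; change = -40.75.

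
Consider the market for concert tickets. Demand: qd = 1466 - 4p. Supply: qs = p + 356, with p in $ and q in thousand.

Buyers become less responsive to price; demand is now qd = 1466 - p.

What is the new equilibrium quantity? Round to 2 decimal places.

911.00

Before the shock: 1466 - 4p = p + 356 ⇒ 1110 = 5p ⇒ p = 222, q = 578.
With the change applied: demand qd = 1466 - p, supply qs = p + 356.
New equilibrium: 1466 - p = p + 356 ⇒ 1110 = 2p ⇒ p = 555, q = 911.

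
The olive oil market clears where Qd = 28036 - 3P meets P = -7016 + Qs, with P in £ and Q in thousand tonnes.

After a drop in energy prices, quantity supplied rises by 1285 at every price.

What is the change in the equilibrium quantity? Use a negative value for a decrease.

Initially, 28036 - 3P = P + 7016, so 21020 = 4P and P = 5255, Q = 12271.
With the change applied: demand Qd = 28036 - 3P, supply Qs = P + 8301.
Setting them equal: 28036 - 3P = P + 8301 → 19735 = 4P, so P = 4933.75 and Q = 13234.75.
ΔQ = 13234.75 − 12271 = +963.75.

+963.75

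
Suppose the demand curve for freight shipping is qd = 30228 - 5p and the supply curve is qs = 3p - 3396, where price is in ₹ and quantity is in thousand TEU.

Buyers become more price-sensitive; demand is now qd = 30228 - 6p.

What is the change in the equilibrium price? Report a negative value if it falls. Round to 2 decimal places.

-467.00

Before the shock: 30228 - 5p = 3p - 3396 ⇒ 33624 = 8p ⇒ p = 4203, q = 9213.
The new curves are qd = 30228 - 6p (demand) and qs = 3p - 3396 (supply).
New equilibrium: 30228 - 6p = 3p - 3396 ⇒ 33624 = 9p ⇒ p = 3736, q = 7812.
Δp = 3736 − 4203 = -467.00.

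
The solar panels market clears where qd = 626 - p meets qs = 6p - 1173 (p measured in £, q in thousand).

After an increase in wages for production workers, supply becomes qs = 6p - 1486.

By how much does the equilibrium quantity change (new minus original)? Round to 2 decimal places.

-44.71

Solve the original market: 626 - p = 6p - 1173, hence p = 257 and q = 369.
The new curves are qd = 626 - p (demand) and qs = 6p - 1486 (supply).
Equate the new curves: 626 - p = 6p - 1486, giving 2112 = 7p, p = 2112/7 ≈ 301.7143, q = 2270/7 ≈ 324.2857.
Δq = 324.2857 − 369 = -44.71.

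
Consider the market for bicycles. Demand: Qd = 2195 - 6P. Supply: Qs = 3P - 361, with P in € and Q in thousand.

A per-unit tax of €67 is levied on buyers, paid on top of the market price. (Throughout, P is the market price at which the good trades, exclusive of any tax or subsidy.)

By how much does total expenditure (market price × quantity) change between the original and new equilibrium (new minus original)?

Before the shock: 2195 - 6P = 3P - 361 ⇒ 2556 = 9P ⇒ P = 284, Q = 491.
Since buyers pay the price plus the tax, the effective demand curve becomes Qd = 1793 - 6P.
Equate the new curves: 1793 - 6P = 3P - 361, giving 2154 = 9P, P = 718/3 ≈ 239.3333, Q = 357.
Expenditure moves from 284×491 = 139444 to 239.3333×357 = 85442; change = -54002.

-54002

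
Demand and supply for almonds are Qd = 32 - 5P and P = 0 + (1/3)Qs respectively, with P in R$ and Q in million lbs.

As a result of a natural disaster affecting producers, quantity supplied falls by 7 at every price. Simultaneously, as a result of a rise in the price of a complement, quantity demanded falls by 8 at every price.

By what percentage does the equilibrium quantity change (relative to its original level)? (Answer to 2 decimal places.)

-61.46

Initially, 32 - 5P = 3P, so 32 = 8P and P = 4, Q = 12.
The new curves are Qd = 24 - 5P (demand) and Qs = 3P - 7 (supply).
Clearing the new market: 24 - 5P = 3P - 7, so P = 3.875 and Q = 4.625.
%ΔQ = (4.625 − 12) / 12 × 100 = -61.46%.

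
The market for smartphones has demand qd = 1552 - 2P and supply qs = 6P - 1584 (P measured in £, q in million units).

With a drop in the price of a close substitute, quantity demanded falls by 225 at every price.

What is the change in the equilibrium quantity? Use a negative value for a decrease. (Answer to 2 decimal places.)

Initially, 1552 - 2P = 6P - 1584, so 3136 = 8P and P = 392, q = 768.
The new curves are qd = 1327 - 2P (demand) and qs = 6P - 1584 (supply).
Clearing the new market: 1327 - 2P = 6P - 1584, so P = 363.875 and q = 599.25.
Δq = 599.25 − 768 = -168.75.

-168.75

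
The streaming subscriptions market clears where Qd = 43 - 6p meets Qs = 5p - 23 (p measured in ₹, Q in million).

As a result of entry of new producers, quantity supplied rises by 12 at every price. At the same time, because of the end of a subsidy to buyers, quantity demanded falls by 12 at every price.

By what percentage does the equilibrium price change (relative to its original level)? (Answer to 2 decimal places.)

Original equilibrium: 43 - 6p = 5p - 23 gives 66 = 11p, so p = 6 and Q = 7.
After the shift, demand is Qd = 31 - 6p and supply is Qs = 5p - 11.
Clearing the new market: 31 - 6p = 5p - 11, so p = 42/11 ≈ 3.8182 and Q = 89/11 ≈ 8.0909.
%Δp = (3.8182 − 6) / 6 × 100 = -36.36%.

-36.36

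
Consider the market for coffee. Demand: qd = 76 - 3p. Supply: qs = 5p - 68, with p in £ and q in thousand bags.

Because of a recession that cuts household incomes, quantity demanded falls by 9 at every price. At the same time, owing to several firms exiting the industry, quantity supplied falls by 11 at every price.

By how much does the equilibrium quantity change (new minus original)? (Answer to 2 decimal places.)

-9.75

Original equilibrium: 76 - 3p = 5p - 68 gives 144 = 8p, so p = 18 and q = 22.
The shock moves the curves to qd = 67 - 3p and qs = 5p - 79.
Equate the new curves: 67 - 3p = 5p - 79, giving 146 = 8p, p = 18.25, q = 12.25.
Δq = 12.25 − 22 = -9.75.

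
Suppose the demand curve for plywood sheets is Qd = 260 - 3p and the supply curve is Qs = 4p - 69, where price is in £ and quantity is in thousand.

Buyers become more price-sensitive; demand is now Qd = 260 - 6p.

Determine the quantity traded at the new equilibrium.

Original equilibrium: 260 - 3p = 4p - 69 gives 329 = 7p, so p = 47 and Q = 119.
After the shift, demand is Qd = 260 - 6p and supply is Qs = 4p - 69.
Equate the new curves: 260 - 6p = 4p - 69, giving 329 = 10p, p = 32.9, Q = 62.6.

62.6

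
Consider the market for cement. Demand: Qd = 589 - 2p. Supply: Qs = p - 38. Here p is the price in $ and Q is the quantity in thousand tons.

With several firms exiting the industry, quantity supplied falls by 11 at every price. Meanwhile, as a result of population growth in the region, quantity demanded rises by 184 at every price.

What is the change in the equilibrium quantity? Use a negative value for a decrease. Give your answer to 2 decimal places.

+54.00

Initially, 589 - 2p = p - 38, so 627 = 3p and p = 209, Q = 171.
The new curves are Qd = 773 - 2p (demand) and Qs = p - 49 (supply).
Clearing the new market: 773 - 2p = p - 49, so p = 274 and Q = 225.
ΔQ = 225 − 171 = +54.00.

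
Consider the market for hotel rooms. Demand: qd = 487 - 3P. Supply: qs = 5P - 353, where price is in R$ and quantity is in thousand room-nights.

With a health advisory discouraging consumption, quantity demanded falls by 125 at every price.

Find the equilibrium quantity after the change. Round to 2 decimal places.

Before the shock: 487 - 3P = 5P - 353 ⇒ 840 = 8P ⇒ P = 105, q = 172.
With the change applied: demand qd = 362 - 3P, supply qs = 5P - 353.
Setting them equal: 362 - 3P = 5P - 353 → 715 = 8P, so P = 89.375 and q = 93.875.

93.88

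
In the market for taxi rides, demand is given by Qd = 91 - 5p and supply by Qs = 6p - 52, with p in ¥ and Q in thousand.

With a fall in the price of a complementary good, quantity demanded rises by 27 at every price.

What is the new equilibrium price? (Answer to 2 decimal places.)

Solve the original market: 91 - 5p = 6p - 52, hence p = 13 and Q = 26.
The shock moves the curves to Qd = 118 - 5p and Qs = 6p - 52.
Equate the new curves: 118 - 5p = 6p - 52, giving 170 = 11p, p = 170/11 ≈ 15.4545, Q = 448/11 ≈ 40.7273.

15.45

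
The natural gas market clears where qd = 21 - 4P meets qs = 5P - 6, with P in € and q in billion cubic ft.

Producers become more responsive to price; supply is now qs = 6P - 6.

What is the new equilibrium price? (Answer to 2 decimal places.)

2.70

Original equilibrium: 21 - 4P = 5P - 6 gives 27 = 9P, so P = 3 and q = 9.
After the shift, demand is qd = 21 - 4P and supply is qs = 6P - 6.
Setting them equal: 21 - 4P = 6P - 6 → 27 = 10P, so P = 2.7 and q = 10.2.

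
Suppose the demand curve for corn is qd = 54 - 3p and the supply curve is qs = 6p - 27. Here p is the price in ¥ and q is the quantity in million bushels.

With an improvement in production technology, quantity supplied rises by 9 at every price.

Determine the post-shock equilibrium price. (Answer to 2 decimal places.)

Solve the original market: 54 - 3p = 6p - 27, hence p = 9 and q = 27.
The new curves are qd = 54 - 3p (demand) and qs = 6p - 18 (supply).
Equate the new curves: 54 - 3p = 6p - 18, giving 72 = 9p, p = 8, q = 30.

8.00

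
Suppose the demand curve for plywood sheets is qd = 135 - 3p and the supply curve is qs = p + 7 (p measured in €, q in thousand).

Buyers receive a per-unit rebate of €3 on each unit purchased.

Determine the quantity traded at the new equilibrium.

Original equilibrium: 135 - 3p = p + 7 gives 128 = 4p, so p = 32 and q = 39.
Since buyers' out-of-pocket price is the market price minus the rebate, the effective demand curve becomes qd = 144 - 3p.
Setting them equal: 144 - 3p = p + 7 → 137 = 4p, so p = 34.25 and q = 41.25.

41.25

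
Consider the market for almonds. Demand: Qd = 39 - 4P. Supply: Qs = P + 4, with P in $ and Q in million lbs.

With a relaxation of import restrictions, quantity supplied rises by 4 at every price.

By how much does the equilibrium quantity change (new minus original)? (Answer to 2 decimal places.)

Original equilibrium: 39 - 4P = P + 4 gives 35 = 5P, so P = 7 and Q = 11.
With the change applied: demand Qd = 39 - 4P, supply Qs = P + 8.
Setting them equal: 39 - 4P = P + 8 → 31 = 5P, so P = 6.2 and Q = 14.2.
ΔQ = 14.2 − 11 = +3.20.

+3.20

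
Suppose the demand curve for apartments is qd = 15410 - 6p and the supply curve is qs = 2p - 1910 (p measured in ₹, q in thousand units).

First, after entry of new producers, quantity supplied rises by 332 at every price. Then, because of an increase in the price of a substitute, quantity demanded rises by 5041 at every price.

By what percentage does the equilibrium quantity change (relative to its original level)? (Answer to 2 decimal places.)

Original equilibrium: 15410 - 6p = 2p - 1910 gives 17320 = 8p, so p = 2165 and q = 2420.
The shock moves the curves to qd = 20451 - 6p and qs = 2p - 1578.
Setting them equal: 20451 - 6p = 2p - 1578 → 22029 = 8p, so p = 2753.625 and q = 3929.25.
%Δq = (3929.25 − 2420) / 2420 × 100 = +62.37%.

+62.37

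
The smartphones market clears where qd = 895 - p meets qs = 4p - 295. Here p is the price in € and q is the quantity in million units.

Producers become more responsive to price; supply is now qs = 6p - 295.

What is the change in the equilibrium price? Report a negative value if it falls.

Initially, 895 - p = 4p - 295, so 1190 = 5p and p = 238, q = 657.
The new curves are qd = 895 - p (demand) and qs = 6p - 295 (supply).
Clearing the new market: 895 - p = 6p - 295, so p = 170 and q = 725.
Δp = 170 − 238 = -68.

-68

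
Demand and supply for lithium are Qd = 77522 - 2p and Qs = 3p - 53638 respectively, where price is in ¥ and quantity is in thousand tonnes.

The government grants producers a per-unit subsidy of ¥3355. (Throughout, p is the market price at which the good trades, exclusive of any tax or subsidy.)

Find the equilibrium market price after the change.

Original equilibrium: 77522 - 2p = 3p - 53638 gives 131160 = 5p, so p = 26232 and Q = 25058.
Since sellers receive the price plus the subsidy, the effective supply curve becomes Qs = 3p - 43573.
Clearing the new market: 77522 - 2p = 3p - 43573, so p = 24219 and Q = 29084.

24219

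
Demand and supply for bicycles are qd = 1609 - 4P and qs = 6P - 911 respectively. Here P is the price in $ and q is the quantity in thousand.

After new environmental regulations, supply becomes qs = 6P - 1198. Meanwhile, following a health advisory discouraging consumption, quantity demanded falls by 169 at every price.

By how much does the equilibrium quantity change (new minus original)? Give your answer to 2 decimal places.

-216.20

Solve the original market: 1609 - 4P = 6P - 911, hence P = 252 and q = 601.
The new curves are qd = 1440 - 4P (demand) and qs = 6P - 1198 (supply).
Clearing the new market: 1440 - 4P = 6P - 1198, so P = 263.8 and q = 384.8.
Δq = 384.8 − 601 = -216.20.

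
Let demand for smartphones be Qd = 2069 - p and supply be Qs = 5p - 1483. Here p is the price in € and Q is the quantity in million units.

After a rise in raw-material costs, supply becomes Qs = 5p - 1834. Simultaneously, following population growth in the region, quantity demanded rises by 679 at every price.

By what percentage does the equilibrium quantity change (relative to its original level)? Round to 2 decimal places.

+34.35

Original equilibrium: 2069 - p = 5p - 1483 gives 3552 = 6p, so p = 592 and Q = 1477.
After the shift, demand is Qd = 2748 - p and supply is Qs = 5p - 1834.
New equilibrium: 2748 - p = 5p - 1834 ⇒ 4582 = 6p ⇒ p = 2291/3 ≈ 763.6667, Q = 5953/3 ≈ 1984.3333.
%ΔQ = (1984.3333 − 1477) / 1477 × 100 = +34.35%.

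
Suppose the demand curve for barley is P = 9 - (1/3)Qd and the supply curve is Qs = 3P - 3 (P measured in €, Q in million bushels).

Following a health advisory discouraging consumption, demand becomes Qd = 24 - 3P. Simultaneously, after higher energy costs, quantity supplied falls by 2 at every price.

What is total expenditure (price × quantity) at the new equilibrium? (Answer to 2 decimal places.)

Solve the original market: 27 - 3P = 3P - 3, hence P = 5 and Q = 12.
With the change applied: demand Qd = 24 - 3P, supply Qs = 3P - 5.
Setting them equal: 24 - 3P = 3P - 5 → 29 = 6P, so P = 29/6 ≈ 4.8333 and Q = 9.5.
New expenditure = 4.8333 × 9.5 = 45.92.

45.92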